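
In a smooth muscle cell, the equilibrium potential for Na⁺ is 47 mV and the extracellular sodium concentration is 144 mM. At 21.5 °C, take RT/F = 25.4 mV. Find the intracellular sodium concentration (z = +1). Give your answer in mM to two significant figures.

23 mM

Nernst: E = (25.4/1) · ln([out]/[in]), so ln([out]/[in]) = 47.0 × 1 / 25.4 = 1.8504.
[out]/[in] = e^(1.8504) = 6.362.
[in] = 144 / 6.362 = 22.63 mM.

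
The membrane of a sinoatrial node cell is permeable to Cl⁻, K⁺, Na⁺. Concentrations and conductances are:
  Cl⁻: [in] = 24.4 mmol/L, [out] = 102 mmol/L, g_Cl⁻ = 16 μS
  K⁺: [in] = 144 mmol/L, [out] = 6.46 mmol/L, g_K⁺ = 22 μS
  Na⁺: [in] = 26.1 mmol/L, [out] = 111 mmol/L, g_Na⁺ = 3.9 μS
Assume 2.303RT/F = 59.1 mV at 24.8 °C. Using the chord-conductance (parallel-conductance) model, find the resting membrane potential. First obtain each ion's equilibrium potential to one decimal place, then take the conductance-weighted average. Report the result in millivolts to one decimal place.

-52.4 mV

E_Cl⁻ = (59.1/-1)·log₁₀(102/24.4) = -36.7 mV
E_K⁺ = (59.1/1)·log₁₀(6.46/144) = -79.7 mV
E_Na⁺ = (59.1/1)·log₁₀(111/26.1) = 37.2 mV
Vm = (Σ gᵢEᵢ)/(Σ gᵢ) = (16·-36.7 + 22·-79.7 + 3.9·37.2) / (16 + 22 + 3.9)
= -2195.52 / 41.9 = -52.40 mV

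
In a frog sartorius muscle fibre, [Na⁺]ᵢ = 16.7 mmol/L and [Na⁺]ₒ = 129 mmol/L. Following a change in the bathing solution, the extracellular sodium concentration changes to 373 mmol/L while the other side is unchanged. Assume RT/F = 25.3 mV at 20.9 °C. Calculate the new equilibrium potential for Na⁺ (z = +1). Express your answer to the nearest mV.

After the shift: [Na⁺]_out = 373, [Na⁺]_in = 16.7 mmol/L.
E_new = (25.3/1)·ln(373/16.7) = 25.30 · (3.1062) = 78.59 mV

79 mV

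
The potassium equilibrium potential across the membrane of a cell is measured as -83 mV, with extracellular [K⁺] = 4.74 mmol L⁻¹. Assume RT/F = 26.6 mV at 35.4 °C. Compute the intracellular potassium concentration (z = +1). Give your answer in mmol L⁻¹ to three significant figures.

107 mmol L⁻¹

Nernst: E = (26.6/1) · ln([out]/[in]), so ln([out]/[in]) = -83.0 × 1 / 26.6 = -3.1203.
[out]/[in] = e^(-3.1203) = 0.04414.
[in] = 4.74 / 0.04414 = 107.4 mmol L⁻¹.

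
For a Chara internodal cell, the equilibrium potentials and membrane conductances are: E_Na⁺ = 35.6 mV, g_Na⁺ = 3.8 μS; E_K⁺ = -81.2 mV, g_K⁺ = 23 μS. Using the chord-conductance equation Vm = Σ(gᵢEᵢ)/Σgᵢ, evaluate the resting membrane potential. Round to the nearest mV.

-65 mV

Σ gᵢEᵢ = 3.8·(35.6) + 23·(-81.2) = -1732.32
Σ gᵢ = 3.8 + 23 = 26.8
Vm = -1732.32 / 26.8 = -64.64 mV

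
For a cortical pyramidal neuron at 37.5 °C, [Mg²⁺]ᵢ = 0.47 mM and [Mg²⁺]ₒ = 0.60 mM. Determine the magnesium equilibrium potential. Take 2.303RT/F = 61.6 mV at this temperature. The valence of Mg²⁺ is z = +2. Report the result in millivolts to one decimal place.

E = (61.6/z) · log₁₀([Mg²⁺]_out/[Mg²⁺]_in) with z = +2.
= (61.6/2) · log₁₀(0.60/0.47) = 30.80 · log₁₀(1.277)
= 30.80 · (0.1061) = 3.27 mV

3.3 mV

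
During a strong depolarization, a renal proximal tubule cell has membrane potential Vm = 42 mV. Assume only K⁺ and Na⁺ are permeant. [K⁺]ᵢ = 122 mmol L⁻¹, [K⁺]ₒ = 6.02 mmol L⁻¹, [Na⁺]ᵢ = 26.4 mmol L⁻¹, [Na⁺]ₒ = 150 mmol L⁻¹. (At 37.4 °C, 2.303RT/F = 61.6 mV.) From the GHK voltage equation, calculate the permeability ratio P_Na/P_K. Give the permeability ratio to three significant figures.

25.1

Let α = P_Na/P_K. GHK: Vm = 61.6·log₁₀[(Kₒ + α·Naₒ)/(Kᵢ + α·Naᵢ)].
10^(Vm/61.6) = 10^(42.0/61.6) = 4.8064
So 4.8064·(Kᵢ + α·Naᵢ) = Kₒ + α·Naₒ → α = (4.8064·122.0 − 6.02) / (150.0 − 4.8064·26.4)
α = (586.4 − 6.02) / (150.0 − 126.9) = 580.4/23.11 = 25.11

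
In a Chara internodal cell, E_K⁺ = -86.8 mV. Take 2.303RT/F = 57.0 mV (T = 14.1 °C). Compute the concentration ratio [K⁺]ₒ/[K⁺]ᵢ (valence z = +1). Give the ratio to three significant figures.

log₁₀([out]/[in]) = E·z/(57.0) = -86.8 × 1 / 57.0 = -1.5228
[out]/[in] = 10^(-1.5228) = 0.03

0.0300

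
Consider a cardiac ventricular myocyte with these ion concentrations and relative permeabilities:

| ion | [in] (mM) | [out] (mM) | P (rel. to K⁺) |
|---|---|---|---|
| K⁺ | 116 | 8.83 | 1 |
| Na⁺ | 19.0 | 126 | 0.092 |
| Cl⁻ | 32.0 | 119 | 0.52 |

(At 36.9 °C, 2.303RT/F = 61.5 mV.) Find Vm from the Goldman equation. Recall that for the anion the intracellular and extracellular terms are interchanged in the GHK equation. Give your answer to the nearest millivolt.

-42 mV

Vm = 61.5 · log₁₀[(Σ P·[cation]ₒ + Σ P·[anion]ᵢ) / (Σ P·[cation]ᵢ + Σ P·[anion]ₒ)]
Numerator = 1×8.83 + 0.092×126 + 0.52×32.0 = 37.06
Denominator = 1×116 + 0.092×19.0 + 0.52×119 = 179.6
Vm = 61.5 · log₁₀(0.20633) = 61.5 × (-0.6854) = -42.15 mV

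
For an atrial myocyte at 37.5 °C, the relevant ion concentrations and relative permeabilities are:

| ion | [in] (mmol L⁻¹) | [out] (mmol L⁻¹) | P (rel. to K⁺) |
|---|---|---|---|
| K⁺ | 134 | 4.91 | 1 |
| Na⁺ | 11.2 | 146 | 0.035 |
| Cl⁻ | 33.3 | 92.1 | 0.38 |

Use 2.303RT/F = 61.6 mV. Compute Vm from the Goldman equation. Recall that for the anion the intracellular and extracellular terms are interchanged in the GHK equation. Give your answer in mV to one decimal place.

Vm = 61.6 · log₁₀[(Σ P·[cation]ₒ + Σ P·[anion]ᵢ) / (Σ P·[cation]ᵢ + Σ P·[anion]ₒ)]
Numerator = 1×4.91 + 0.035×146 + 0.38×33.3 = 22.67
Denominator = 1×134 + 0.035×11.2 + 0.38×92.1 = 169.4
Vm = 61.6 · log₁₀(0.13386) = 61.6 × (-0.8734) = -53.80 mV

-53.8 mV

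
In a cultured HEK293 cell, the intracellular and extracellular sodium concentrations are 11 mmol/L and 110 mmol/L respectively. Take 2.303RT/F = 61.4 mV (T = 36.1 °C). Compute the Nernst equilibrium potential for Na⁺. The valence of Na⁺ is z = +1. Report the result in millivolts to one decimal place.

E = (61.4/z) · log₁₀([Na⁺]_out/[Na⁺]_in) with z = +1.
= (61.4/1) · log₁₀(110/11) = 61.40 · log₁₀(10)
= 61.40 · (1.0000) = 61.40 mV

61.4 mV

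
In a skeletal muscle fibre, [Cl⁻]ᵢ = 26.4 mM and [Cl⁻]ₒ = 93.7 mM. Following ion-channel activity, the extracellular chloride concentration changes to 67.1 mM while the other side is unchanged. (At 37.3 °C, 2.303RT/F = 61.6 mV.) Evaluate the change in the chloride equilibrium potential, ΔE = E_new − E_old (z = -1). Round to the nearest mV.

E_old = (61.6/-1)·log₁₀(93.7/26.4) = -33.89 mV
E_new = (61.6/-1)·log₁₀(67.1/26.4) = -24.96 mV
ΔE = -24.96 − (-33.89) = 8.93 mV

9 mV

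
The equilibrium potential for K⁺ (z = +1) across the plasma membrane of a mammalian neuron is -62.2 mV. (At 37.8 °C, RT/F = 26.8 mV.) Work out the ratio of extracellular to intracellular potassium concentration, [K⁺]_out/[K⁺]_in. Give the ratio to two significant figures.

0.098

ln([out]/[in]) = E·z/(26.8) = -62.2 × 1 / 26.8 = -2.3209
[out]/[in] = e^(-2.3209) = 0.09819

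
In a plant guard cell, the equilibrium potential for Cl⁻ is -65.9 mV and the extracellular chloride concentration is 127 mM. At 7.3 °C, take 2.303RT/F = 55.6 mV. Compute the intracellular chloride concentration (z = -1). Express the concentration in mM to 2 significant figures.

Nernst: E = (55.6/-1) · log₁₀([out]/[in]), so log₁₀([out]/[in]) = -65.9 × -1 / 55.6 = 1.1853.
[out]/[in] = 10^(1.1853) = 15.32.
[in] = 127 / 15.32 = 8.29 mM.

8.3 mM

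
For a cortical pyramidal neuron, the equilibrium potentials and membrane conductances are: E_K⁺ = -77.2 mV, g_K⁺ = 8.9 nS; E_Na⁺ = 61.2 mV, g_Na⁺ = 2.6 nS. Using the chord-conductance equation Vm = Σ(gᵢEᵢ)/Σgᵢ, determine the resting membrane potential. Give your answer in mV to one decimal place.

Σ gᵢEᵢ = 8.9·(-77.2) + 2.6·(61.2) = -527.96
Σ gᵢ = 8.9 + 2.6 = 11.5
Vm = -527.96 / 11.5 = -45.91 mV

-45.9 mV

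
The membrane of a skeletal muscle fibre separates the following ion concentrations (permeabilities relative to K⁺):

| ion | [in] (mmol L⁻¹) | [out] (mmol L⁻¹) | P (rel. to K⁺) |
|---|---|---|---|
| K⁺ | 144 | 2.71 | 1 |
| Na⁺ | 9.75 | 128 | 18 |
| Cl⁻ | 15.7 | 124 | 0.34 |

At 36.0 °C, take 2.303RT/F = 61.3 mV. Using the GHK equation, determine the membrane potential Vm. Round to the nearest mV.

Vm = 61.3 · log₁₀[(Σ P·[cation]ₒ + Σ P·[anion]ᵢ) / (Σ P·[cation]ᵢ + Σ P·[anion]ₒ)]
Numerator = 1×2.71 + 18×128 + 0.34×15.7 = 2312
Denominator = 1×144 + 18×9.75 + 0.34×124 = 361.7
Vm = 61.3 · log₁₀(6.3929) = 61.3 × (0.8057) = 49.39 mV

49 mV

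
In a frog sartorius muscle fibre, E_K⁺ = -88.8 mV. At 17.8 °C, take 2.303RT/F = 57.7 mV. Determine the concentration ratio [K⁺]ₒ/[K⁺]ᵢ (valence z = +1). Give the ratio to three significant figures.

0.0289

log₁₀([out]/[in]) = E·z/(57.7) = -88.8 × 1 / 57.7 = -1.5390
[out]/[in] = 10^(-1.5390) = 0.02891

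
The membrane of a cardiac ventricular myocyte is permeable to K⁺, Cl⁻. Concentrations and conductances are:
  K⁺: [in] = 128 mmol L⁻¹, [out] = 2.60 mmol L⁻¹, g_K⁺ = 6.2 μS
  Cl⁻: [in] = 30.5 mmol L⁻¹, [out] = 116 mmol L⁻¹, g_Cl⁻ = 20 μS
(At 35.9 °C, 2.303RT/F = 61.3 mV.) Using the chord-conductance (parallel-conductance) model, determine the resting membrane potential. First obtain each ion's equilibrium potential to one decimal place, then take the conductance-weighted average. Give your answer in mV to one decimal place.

-51.7 mV

E_K⁺ = (61.3/1)·log₁₀(2.60/128) = -103.7 mV
E_Cl⁻ = (61.3/-1)·log₁₀(116/30.5) = -35.6 mV
Vm = (Σ gᵢEᵢ)/(Σ gᵢ) = (6.2·-103.7 + 20·-35.6) / (6.2 + 20)
= -1354.94 / 26.2 = -51.72 mV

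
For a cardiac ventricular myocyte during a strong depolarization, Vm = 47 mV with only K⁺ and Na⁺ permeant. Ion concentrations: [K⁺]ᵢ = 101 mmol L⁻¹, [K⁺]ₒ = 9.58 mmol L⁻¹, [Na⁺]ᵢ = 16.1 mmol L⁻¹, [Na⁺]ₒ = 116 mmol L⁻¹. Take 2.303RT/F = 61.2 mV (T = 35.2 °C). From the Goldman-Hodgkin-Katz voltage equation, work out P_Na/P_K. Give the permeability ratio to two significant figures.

Let α = P_Na/P_K. GHK: Vm = 61.2·log₁₀[(Kₒ + α·Naₒ)/(Kᵢ + α·Naᵢ)].
10^(Vm/61.2) = 10^(47.0/61.2) = 5.861
So 5.861·(Kᵢ + α·Naᵢ) = Kₒ + α·Naₒ → α = (5.861·101.0 − 9.58) / (116.0 − 5.861·16.1)
α = (592 − 9.58) / (116.0 − 94.36) = 582.4/21.64 = 26.92

27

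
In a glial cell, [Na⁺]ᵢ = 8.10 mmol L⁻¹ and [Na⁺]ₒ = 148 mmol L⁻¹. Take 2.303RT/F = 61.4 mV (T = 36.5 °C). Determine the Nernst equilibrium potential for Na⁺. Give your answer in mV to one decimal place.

77.5 mV

E = (61.4/z) · log₁₀([Na⁺]_out/[Na⁺]_in) with z = +1.
= (61.4/1) · log₁₀(148/8.10) = 61.40 · log₁₀(18.27)
= 61.40 · (1.2618) = 77.47 mV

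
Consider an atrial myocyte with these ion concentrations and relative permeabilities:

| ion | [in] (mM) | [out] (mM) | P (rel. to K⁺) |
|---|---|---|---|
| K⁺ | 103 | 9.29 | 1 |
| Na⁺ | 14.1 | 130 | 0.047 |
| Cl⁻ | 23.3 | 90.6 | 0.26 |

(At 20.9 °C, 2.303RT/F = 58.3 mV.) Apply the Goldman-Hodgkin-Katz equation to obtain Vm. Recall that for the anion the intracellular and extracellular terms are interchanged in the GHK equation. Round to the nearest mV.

Vm = 58.3 · log₁₀[(Σ P·[cation]ₒ + Σ P·[anion]ᵢ) / (Σ P·[cation]ᵢ + Σ P·[anion]ₒ)]
Numerator = 1×9.29 + 0.047×130 + 0.26×23.3 = 21.46
Denominator = 1×103 + 0.047×14.1 + 0.26×90.6 = 127.2
Vm = 58.3 · log₁₀(0.16867) = 58.3 × (-0.7730) = -45.06 mV

-45 mV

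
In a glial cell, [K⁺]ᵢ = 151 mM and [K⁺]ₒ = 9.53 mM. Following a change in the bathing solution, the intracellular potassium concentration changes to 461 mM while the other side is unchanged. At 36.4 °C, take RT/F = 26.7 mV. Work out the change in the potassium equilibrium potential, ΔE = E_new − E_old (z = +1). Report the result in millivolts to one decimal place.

E_old = (26.7/1)·ln(9.53/151) = -73.77 mV
E_new = (26.7/1)·ln(9.53/461) = -103.57 mV
ΔE = -103.57 − (-73.77) = -29.80 mV

-29.8 mV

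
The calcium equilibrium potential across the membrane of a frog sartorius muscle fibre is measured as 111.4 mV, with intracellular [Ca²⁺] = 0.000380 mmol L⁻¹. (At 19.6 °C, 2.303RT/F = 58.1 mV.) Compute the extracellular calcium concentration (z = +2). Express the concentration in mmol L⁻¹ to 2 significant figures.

Nernst: E = (58.1/2) · log₁₀([out]/[in]), so log₁₀([out]/[in]) = 111.4 × 2 / 58.1 = 3.8348.
[out]/[in] = 10^(3.8348) = 6835.
[out] = 6835 × 0.000380 = 2.597 mmol L⁻¹.

2.6 mmol L⁻¹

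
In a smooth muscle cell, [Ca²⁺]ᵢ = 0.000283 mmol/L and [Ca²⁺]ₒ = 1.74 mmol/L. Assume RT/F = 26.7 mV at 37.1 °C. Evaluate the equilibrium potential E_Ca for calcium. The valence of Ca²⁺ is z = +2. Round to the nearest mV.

116 mV

E = (26.7/z) · ln([Ca²⁺]_out/[Ca²⁺]_in) with z = +2.
= (26.7/2) · ln(1.74/0.000283) = 13.35 · ln(6148)
= 13.35 · (8.7239) = 116.46 mV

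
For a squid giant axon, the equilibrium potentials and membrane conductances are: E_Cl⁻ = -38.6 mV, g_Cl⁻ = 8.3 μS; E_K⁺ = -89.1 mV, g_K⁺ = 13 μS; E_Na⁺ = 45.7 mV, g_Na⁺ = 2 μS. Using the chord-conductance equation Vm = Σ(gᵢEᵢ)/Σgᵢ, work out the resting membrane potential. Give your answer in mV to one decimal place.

-59.5 mV

Σ gᵢEᵢ = 8.3·(-38.6) + 13·(-89.1) + 2·(45.7) = -1387.28
Σ gᵢ = 8.3 + 13 + 2 = 23.3
Vm = -1387.28 / 23.3 = -59.54 mV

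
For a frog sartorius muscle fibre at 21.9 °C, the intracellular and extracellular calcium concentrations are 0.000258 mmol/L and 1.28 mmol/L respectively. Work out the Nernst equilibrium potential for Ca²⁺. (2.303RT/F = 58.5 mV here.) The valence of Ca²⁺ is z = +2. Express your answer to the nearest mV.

E = (58.5/z) · log₁₀([Ca²⁺]_out/[Ca²⁺]_in) with z = +2.
= (58.5/2) · log₁₀(1.28/0.000258) = 29.25 · log₁₀(4961)
= 29.25 · (3.6956) = 108.10 mV

108 mV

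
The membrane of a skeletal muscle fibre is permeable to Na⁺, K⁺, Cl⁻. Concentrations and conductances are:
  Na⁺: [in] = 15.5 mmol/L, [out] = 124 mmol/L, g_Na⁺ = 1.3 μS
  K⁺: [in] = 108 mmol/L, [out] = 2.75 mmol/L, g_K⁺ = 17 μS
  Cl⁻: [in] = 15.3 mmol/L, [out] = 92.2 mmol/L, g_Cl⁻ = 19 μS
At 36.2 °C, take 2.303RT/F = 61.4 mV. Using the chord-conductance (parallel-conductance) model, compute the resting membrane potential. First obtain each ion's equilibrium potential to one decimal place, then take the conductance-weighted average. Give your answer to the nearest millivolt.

-67 mV

E_Na⁺ = (61.4/1)·log₁₀(124/15.5) = 55.4 mV
E_K⁺ = (61.4/1)·log₁₀(2.75/108) = -97.9 mV
E_Cl⁻ = (61.4/-1)·log₁₀(92.2/15.3) = -47.9 mV
Vm = (Σ gᵢEᵢ)/(Σ gᵢ) = (1.3·55.4 + 17·-97.9 + 19·-47.9) / (1.3 + 17 + 19)
= -2502.38 / 37.3 = -67.09 mV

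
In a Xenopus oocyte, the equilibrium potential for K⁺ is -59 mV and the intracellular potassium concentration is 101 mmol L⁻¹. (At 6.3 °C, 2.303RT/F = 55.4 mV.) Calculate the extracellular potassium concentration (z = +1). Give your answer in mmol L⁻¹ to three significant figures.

Nernst: E = (55.4/1) · log₁₀([out]/[in]), so log₁₀([out]/[in]) = -59.0 × 1 / 55.4 = -1.0650.
[out]/[in] = 10^(-1.0650) = 0.0861.
[out] = 0.0861 × 101 = 8.696 mmol L⁻¹.

8.70 mmol L⁻¹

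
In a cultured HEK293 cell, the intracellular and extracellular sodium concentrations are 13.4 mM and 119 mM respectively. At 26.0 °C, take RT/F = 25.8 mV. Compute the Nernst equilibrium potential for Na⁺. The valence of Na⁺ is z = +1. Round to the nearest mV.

E = (25.8/z) · ln([Na⁺]_out/[Na⁺]_in) with z = +1.
= (25.8/1) · ln(119/13.4) = 25.80 · ln(8.881)
= 25.80 · (2.1839) = 56.34 mV

56 mV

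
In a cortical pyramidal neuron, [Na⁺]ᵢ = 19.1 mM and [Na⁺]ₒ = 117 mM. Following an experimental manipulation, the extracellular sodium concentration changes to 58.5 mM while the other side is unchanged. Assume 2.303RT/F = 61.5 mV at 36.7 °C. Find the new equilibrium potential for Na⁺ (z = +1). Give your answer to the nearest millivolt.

30 mV

After the shift: [Na⁺]_out = 58.5, [Na⁺]_in = 19.1 mM.
E_new = (61.5/1)·log₁₀(58.5/19.1) = 61.50 · (0.4861) = 29.90 mV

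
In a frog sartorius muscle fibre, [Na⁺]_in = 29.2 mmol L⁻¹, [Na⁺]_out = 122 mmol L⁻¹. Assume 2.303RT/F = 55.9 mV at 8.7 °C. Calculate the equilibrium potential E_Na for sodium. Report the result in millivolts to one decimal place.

34.7 mV

E = (55.9/z) · log₁₀([Na⁺]_out/[Na⁺]_in) with z = +1.
= (55.9/1) · log₁₀(122/29.2) = 55.90 · log₁₀(4.178)
= 55.90 · (0.6210) = 34.71 mV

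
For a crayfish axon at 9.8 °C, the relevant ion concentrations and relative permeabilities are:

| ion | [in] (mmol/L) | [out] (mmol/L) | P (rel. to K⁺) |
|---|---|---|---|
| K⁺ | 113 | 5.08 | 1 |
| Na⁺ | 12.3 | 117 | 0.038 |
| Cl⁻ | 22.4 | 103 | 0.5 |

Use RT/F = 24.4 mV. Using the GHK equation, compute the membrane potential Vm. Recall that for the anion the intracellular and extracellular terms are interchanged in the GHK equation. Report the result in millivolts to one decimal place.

Vm = 24.4 · ln[(Σ P·[cation]ₒ + Σ P·[anion]ᵢ) / (Σ P·[cation]ᵢ + Σ P·[anion]ₒ)]
Numerator = 1×5.08 + 0.038×117 + 0.5×22.4 = 20.73
Denominator = 1×113 + 0.038×12.3 + 0.5×103 = 165
Vm = 24.4 · ln(0.12564) = 24.4 × (-2.0744) = -50.61 mV

-50.6 mV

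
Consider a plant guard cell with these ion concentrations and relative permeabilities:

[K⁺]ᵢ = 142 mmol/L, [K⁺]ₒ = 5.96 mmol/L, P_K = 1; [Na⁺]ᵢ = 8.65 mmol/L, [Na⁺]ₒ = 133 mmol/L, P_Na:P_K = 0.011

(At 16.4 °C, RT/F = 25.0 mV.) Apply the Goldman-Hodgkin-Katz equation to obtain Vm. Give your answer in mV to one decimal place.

Vm = 25.0 · ln[(Σ P·[cation]ₒ + Σ P·[anion]ᵢ) / (Σ P·[cation]ᵢ + Σ P·[anion]ₒ)]
Numerator = 1×5.96 + 0.011×133 = 7.423
Denominator = 1×142 + 0.011×8.65 = 142.1
Vm = 25.0 · ln(0.05224) = 25.0 × (-2.9519) = -73.80 mV

-73.8 mV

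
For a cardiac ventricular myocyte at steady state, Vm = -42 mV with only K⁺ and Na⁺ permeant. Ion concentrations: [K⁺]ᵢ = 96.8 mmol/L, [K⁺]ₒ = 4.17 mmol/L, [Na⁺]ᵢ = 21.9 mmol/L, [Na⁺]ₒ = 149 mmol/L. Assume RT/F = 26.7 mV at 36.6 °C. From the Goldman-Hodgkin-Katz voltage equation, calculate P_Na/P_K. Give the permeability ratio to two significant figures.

Let α = P_Na/P_K. GHK: Vm = 26.7·ln[(Kₒ + α·Naₒ)/(Kᵢ + α·Naᵢ)].
e^(Vm/26.7) = e^(-42.0/26.7) = 0.20741
So 0.20741·(Kᵢ + α·Naᵢ) = Kₒ + α·Naₒ → α = (0.20741·96.8 − 4.17) / (149.0 − 0.20741·21.9)
α = (20.08 − 4.17) / (149.0 − 4.542) = 15.91/144.5 = 0.1101

0.11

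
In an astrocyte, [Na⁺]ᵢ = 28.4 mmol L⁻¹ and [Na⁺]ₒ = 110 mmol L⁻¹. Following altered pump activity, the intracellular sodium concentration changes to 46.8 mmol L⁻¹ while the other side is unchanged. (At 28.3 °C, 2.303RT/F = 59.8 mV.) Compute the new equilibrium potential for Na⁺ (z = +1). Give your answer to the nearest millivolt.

22 mV

After the shift: [Na⁺]_out = 110, [Na⁺]_in = 46.8 mmol L⁻¹.
E_new = (59.8/1)·log₁₀(110/46.8) = 59.80 · (0.3711) = 22.19 mV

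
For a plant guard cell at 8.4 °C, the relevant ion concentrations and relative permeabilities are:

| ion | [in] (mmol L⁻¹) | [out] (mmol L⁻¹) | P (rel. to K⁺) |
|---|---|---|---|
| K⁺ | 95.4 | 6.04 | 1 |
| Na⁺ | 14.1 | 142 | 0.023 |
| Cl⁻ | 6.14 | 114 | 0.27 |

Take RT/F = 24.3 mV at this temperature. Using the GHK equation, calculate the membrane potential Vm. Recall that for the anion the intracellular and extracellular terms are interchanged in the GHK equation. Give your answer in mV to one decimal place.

-59.4 mV

Vm = 24.3 · ln[(Σ P·[cation]ₒ + Σ P·[anion]ᵢ) / (Σ P·[cation]ᵢ + Σ P·[anion]ₒ)]
Numerator = 1×6.04 + 0.023×142 + 0.27×6.14 = 10.96
Denominator = 1×95.4 + 0.023×14.1 + 0.27×114 = 126.5
Vm = 24.3 · ln(0.086667) = 24.3 × (-2.4457) = -59.43 mV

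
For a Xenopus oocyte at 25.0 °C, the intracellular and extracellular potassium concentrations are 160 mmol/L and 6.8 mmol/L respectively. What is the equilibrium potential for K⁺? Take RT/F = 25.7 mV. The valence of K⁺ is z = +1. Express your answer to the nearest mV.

E = (25.7/z) · ln([K⁺]_out/[K⁺]_in) with z = +1.
= (25.7/1) · ln(6.8/160) = 25.70 · ln(0.0425)
= 25.70 · (-3.1583) = -81.17 mV

-81 mV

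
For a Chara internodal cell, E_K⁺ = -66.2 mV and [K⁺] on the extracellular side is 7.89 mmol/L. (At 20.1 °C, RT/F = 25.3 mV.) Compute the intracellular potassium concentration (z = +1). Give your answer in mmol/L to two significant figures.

110 mmol/L

Nernst: E = (25.3/1) · ln([out]/[in]), so ln([out]/[in]) = -66.2 × 1 / 25.3 = -2.6166.
[out]/[in] = e^(-2.6166) = 0.07305.
[in] = 7.89 / 0.07305 = 108 mmol/L.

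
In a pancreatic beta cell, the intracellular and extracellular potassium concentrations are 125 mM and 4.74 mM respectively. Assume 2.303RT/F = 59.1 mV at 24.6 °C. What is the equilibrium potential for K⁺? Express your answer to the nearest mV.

-84 mV

E = (59.1/z) · log₁₀([K⁺]_out/[K⁺]_in) with z = +1.
= (59.1/1) · log₁₀(4.74/125) = 59.10 · log₁₀(0.03792)
= 59.10 · (-1.4211) = -83.99 mV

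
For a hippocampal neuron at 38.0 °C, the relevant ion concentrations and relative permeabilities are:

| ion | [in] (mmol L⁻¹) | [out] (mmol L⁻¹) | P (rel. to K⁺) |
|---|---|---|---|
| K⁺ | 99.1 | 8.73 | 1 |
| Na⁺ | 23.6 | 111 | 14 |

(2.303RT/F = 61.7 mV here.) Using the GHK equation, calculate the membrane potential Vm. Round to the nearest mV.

35 mV

Vm = 61.7 · log₁₀[(Σ P·[cation]ₒ + Σ P·[anion]ᵢ) / (Σ P·[cation]ᵢ + Σ P·[anion]ₒ)]
Numerator = 1×8.73 + 14×111 = 1563
Denominator = 1×99.1 + 14×23.6 = 429.5
Vm = 61.7 · log₁₀(3.6385) = 61.7 × (0.5609) = 34.61 mV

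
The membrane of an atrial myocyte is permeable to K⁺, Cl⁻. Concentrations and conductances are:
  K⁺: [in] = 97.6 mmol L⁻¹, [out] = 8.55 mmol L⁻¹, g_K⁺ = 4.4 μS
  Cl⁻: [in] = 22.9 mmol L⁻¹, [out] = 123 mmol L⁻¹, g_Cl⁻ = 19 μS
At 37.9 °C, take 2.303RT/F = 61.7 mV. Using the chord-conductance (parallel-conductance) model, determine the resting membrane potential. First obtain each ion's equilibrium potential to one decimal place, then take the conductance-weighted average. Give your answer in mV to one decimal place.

E_K⁺ = (61.7/1)·log₁₀(8.55/97.6) = -65.2 mV
E_Cl⁻ = (61.7/-1)·log₁₀(123/22.9) = -45.0 mV
Vm = (Σ gᵢEᵢ)/(Σ gᵢ) = (4.4·-65.2 + 19·-45.0) / (4.4 + 19)
= -1141.88 / 23.4 = -48.80 mV

-48.8 mV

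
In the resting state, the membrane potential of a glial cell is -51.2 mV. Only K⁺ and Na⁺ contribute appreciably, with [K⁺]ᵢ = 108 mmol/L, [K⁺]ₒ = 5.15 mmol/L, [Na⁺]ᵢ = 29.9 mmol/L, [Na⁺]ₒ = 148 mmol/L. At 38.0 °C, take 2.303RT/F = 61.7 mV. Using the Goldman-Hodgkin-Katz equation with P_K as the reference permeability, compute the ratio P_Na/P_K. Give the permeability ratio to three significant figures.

Let α = P_Na/P_K. GHK: Vm = 61.7·log₁₀[(Kₒ + α·Naₒ)/(Kᵢ + α·Naᵢ)].
10^(Vm/61.7) = 10^(-51.2/61.7) = 0.14797
So 0.14797·(Kᵢ + α·Naᵢ) = Kₒ + α·Naₒ → α = (0.14797·108.0 − 5.15) / (148.0 − 0.14797·29.9)
α = (15.98 − 5.15) / (148.0 − 4.424) = 10.83/143.6 = 0.07544

0.0754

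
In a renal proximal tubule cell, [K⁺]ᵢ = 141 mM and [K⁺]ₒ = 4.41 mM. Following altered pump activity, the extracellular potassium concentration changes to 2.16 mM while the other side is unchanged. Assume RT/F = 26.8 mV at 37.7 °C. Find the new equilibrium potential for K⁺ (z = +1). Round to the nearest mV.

After the shift: [K⁺]_out = 2.16, [K⁺]_in = 141 mM.
E_new = (26.8/1)·ln(2.16/141) = 26.80 · (-4.1787) = -111.99 mV

-112 mV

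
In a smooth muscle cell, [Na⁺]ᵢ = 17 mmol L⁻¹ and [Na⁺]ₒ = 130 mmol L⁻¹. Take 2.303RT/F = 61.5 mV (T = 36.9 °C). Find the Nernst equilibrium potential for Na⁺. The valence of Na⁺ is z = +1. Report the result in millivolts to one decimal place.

54.3 mV

E = (61.5/z) · log₁₀([Na⁺]_out/[Na⁺]_in) with z = +1.
= (61.5/1) · log₁₀(130/17) = 61.50 · log₁₀(7.647)
= 61.50 · (0.8835) = 54.33 mV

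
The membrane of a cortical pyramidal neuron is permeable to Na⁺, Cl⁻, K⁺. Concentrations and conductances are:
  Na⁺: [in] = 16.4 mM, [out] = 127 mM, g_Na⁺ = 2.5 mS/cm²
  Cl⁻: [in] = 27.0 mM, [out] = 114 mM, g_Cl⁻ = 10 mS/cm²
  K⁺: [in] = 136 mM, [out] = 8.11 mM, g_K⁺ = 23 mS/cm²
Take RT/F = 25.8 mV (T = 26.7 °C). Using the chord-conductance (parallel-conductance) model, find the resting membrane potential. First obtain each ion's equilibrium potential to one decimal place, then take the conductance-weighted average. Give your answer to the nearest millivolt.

-54 mV

E_Na⁺ = (25.8/1)·ln(127/16.4) = 52.8 mV
E_Cl⁻ = (25.8/-1)·ln(114/27.0) = -37.2 mV
E_K⁺ = (25.8/1)·ln(8.11/136) = -72.7 mV
Vm = (Σ gᵢEᵢ)/(Σ gᵢ) = (2.5·52.8 + 10·-37.2 + 23·-72.7) / (2.5 + 10 + 23)
= -1912.10 / 35.5 = -53.86 mV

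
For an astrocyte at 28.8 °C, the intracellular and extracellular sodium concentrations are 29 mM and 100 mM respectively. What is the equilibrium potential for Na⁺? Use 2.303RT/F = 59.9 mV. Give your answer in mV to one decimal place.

32.2 mV

E = (59.9/z) · log₁₀([Na⁺]_out/[Na⁺]_in) with z = +1.
= (59.9/1) · log₁₀(100/29) = 59.90 · log₁₀(3.448)
= 59.90 · (0.5376) = 32.20 mV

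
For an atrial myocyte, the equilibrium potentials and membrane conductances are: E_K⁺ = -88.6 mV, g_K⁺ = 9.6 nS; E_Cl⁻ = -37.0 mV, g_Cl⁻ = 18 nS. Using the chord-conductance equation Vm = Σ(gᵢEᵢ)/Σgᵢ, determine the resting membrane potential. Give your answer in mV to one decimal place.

Σ gᵢEᵢ = 9.6·(-88.6) + 18·(-37.0) = -1516.56
Σ gᵢ = 9.6 + 18 = 27.6
Vm = -1516.56 / 27.6 = -54.95 mV

-54.9 mV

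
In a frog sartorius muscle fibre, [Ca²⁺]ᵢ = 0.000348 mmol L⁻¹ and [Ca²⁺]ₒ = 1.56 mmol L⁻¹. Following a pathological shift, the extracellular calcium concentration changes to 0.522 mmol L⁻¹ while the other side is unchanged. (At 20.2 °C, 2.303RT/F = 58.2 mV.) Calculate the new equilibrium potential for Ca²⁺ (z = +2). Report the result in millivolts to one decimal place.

92.4 mV

After the shift: [Ca²⁺]_out = 0.522, [Ca²⁺]_in = 0.000348 mmol L⁻¹.
E_new = (58.2/2)·log₁₀(0.522/0.000348) = 29.10 · (3.1761) = 92.42 mV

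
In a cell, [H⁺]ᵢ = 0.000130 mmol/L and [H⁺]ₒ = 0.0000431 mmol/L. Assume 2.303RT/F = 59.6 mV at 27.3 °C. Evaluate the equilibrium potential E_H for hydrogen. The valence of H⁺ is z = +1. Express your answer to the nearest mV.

-29 mV

E = (59.6/z) · log₁₀([H⁺]_out/[H⁺]_in) with z = +1.
= (59.6/1) · log₁₀(0.0000431/0.000130) = 59.60 · log₁₀(0.3315)
= 59.60 · (-0.4795) = -28.58 mV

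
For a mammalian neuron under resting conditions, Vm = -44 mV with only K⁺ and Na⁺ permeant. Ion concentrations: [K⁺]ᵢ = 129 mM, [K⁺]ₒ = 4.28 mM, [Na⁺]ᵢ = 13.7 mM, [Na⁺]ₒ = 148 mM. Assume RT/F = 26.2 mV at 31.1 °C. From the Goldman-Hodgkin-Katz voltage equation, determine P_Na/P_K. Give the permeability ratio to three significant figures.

0.136

Let α = P_Na/P_K. GHK: Vm = 26.2·ln[(Kₒ + α·Naₒ)/(Kᵢ + α·Naᵢ)].
e^(Vm/26.2) = e^(-44.0/26.2) = 0.18649
So 0.18649·(Kᵢ + α·Naᵢ) = Kₒ + α·Naₒ → α = (0.18649·129.0 − 4.28) / (148.0 − 0.18649·13.7)
α = (24.06 − 4.28) / (148.0 − 2.555) = 19.78/145.4 = 0.136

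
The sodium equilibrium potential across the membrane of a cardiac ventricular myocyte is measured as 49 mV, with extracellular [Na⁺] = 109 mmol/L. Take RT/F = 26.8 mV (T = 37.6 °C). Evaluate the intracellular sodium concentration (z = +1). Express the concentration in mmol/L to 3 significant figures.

17.5 mmol/L

Nernst: E = (26.8/1) · ln([out]/[in]), so ln([out]/[in]) = 49.0 × 1 / 26.8 = 1.8284.
[out]/[in] = e^(1.8284) = 6.224.
[in] = 109 / 6.224 = 17.51 mmol/L.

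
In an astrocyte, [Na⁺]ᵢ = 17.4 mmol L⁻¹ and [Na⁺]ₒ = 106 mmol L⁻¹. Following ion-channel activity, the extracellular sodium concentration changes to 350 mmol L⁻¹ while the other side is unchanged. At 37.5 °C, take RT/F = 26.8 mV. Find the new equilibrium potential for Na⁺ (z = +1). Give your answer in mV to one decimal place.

80.4 mV

After the shift: [Na⁺]_out = 350, [Na⁺]_in = 17.4 mmol L⁻¹.
E_new = (26.8/1)·ln(350/17.4) = 26.80 · (3.0015) = 80.44 mV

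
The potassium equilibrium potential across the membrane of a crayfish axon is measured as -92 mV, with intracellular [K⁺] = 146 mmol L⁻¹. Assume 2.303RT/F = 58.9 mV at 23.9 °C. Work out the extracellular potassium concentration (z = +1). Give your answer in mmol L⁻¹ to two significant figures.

Nernst: E = (58.9/1) · log₁₀([out]/[in]), so log₁₀([out]/[in]) = -92.0 × 1 / 58.9 = -1.5620.
[out]/[in] = 10^(-1.5620) = 0.02742.
[out] = 0.02742 × 146 = 4.003 mmol L⁻¹.

4.0 mmol L⁻¹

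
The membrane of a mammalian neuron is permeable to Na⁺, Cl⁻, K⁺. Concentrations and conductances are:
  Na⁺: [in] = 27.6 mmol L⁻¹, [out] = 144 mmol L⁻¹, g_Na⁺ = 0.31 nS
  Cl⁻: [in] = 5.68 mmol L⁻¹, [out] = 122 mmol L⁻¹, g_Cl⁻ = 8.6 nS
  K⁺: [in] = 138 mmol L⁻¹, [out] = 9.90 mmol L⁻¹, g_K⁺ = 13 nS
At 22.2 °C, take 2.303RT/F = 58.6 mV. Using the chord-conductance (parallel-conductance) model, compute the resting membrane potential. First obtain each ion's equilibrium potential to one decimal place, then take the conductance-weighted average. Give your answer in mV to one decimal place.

-69.9 mV

E_Na⁺ = (58.6/1)·log₁₀(144/27.6) = 42.0 mV
E_Cl⁻ = (58.6/-1)·log₁₀(122/5.68) = -78.1 mV
E_K⁺ = (58.6/1)·log₁₀(9.90/138) = -67.1 mV
Vm = (Σ gᵢEᵢ)/(Σ gᵢ) = (0.31·42.0 + 8.6·-78.1 + 13·-67.1) / (0.31 + 8.6 + 13)
= -1530.94 / 21.91 = -69.87 mV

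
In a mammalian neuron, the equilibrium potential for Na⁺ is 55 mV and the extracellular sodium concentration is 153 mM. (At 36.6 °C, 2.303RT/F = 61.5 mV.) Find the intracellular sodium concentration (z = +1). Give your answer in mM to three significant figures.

19.5 mM

Nernst: E = (61.5/1) · log₁₀([out]/[in]), so log₁₀([out]/[in]) = 55.0 × 1 / 61.5 = 0.8943.
[out]/[in] = 10^(0.8943) = 7.84.
[in] = 153 / 7.84 = 19.52 mM.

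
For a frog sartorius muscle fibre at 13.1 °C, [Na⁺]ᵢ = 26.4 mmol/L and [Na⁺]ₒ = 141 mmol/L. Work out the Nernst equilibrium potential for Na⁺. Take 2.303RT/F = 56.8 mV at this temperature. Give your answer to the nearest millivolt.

41 mV

E = (56.8/z) · log₁₀([Na⁺]_out/[Na⁺]_in) with z = +1.
= (56.8/1) · log₁₀(141/26.4) = 56.80 · log₁₀(5.341)
= 56.80 · (0.7276) = 41.33 mV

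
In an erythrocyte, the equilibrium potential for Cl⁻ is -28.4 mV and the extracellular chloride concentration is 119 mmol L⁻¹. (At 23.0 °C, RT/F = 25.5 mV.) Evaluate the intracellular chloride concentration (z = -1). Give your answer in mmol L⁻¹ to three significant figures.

39.1 mmol L⁻¹

Nernst: E = (25.5/-1) · ln([out]/[in]), so ln([out]/[in]) = -28.4 × -1 / 25.5 = 1.1137.
[out]/[in] = e^(1.1137) = 3.046.
[in] = 119 / 3.046 = 39.07 mmol L⁻¹.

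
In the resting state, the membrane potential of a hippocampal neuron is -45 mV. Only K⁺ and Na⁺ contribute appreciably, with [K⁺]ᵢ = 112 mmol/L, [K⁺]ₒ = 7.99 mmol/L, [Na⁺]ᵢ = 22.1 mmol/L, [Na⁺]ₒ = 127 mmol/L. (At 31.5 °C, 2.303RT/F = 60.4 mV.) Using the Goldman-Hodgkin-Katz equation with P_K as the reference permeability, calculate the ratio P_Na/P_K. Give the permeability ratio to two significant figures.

0.099

Let α = P_Na/P_K. GHK: Vm = 60.4·log₁₀[(Kₒ + α·Naₒ)/(Kᵢ + α·Naᵢ)].
10^(Vm/60.4) = 10^(-45.0/60.4) = 0.17987
So 0.17987·(Kᵢ + α·Naᵢ) = Kₒ + α·Naₒ → α = (0.17987·112.0 − 7.99) / (127.0 − 0.17987·22.1)
α = (20.15 − 7.99) / (127.0 − 3.975) = 12.16/123 = 0.09881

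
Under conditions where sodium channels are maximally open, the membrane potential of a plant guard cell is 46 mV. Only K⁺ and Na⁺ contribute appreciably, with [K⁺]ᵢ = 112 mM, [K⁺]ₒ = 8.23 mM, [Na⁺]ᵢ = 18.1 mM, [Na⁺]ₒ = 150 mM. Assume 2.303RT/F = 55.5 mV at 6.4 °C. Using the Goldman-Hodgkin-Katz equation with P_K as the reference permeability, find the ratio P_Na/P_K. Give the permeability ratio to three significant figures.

Let α = P_Na/P_K. GHK: Vm = 55.5·log₁₀[(Kₒ + α·Naₒ)/(Kᵢ + α·Naᵢ)].
10^(Vm/55.5) = 10^(46.0/55.5) = 6.7426
So 6.7426·(Kᵢ + α·Naᵢ) = Kₒ + α·Naₒ → α = (6.7426·112.0 − 8.23) / (150.0 − 6.7426·18.1)
α = (755.2 − 8.23) / (150.0 − 122) = 746.9/27.96 = 26.72

26.7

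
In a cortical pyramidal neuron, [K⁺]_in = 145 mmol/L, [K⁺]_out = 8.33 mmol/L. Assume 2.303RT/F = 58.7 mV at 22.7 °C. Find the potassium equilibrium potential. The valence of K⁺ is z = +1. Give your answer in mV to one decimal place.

-72.8 mV

E = (58.7/z) · log₁₀([K⁺]_out/[K⁺]_in) with z = +1.
= (58.7/1) · log₁₀(8.33/145) = 58.70 · log₁₀(0.05745)
= 58.70 · (-1.2407) = -72.83 mV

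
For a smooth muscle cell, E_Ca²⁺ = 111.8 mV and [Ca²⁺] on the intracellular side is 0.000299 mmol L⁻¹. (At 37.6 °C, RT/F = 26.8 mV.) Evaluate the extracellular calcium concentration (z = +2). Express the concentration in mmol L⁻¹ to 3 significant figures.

Nernst: E = (26.8/2) · ln([out]/[in]), so ln([out]/[in]) = 111.8 × 2 / 26.8 = 8.3433.
[out]/[in] = e^(8.3433) = 4202.
[out] = 4202 × 0.000299 = 1.256 mmol L⁻¹.

1.26 mmol L⁻¹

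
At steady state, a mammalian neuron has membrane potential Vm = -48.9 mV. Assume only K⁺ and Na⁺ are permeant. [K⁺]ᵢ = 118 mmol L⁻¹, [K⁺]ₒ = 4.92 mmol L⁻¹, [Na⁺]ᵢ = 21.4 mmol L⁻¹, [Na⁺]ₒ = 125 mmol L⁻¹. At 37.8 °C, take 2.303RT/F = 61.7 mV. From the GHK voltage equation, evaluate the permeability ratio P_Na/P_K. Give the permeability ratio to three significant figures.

0.116

Let α = P_Na/P_K. GHK: Vm = 61.7·log₁₀[(Kₒ + α·Naₒ)/(Kᵢ + α·Naᵢ)].
10^(Vm/61.7) = 10^(-48.9/61.7) = 0.16123
So 0.16123·(Kᵢ + α·Naᵢ) = Kₒ + α·Naₒ → α = (0.16123·118.0 − 4.92) / (125.0 − 0.16123·21.4)
α = (19.03 − 4.92) / (125.0 − 3.45) = 14.11/121.5 = 0.116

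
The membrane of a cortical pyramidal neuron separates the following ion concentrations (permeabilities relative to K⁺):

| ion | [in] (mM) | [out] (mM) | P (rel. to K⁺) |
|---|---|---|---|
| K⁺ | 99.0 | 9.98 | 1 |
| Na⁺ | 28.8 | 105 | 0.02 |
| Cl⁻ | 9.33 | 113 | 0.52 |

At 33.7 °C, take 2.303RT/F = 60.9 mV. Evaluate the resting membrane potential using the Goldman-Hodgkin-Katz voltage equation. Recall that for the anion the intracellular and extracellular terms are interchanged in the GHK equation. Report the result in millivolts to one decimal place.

-59.1 mV

Vm = 60.9 · log₁₀[(Σ P·[cation]ₒ + Σ P·[anion]ᵢ) / (Σ P·[cation]ᵢ + Σ P·[anion]ₒ)]
Numerator = 1×9.98 + 0.02×105 + 0.52×9.33 = 16.93
Denominator = 1×99.0 + 0.02×28.8 + 0.52×113 = 158.3
Vm = 60.9 · log₁₀(0.10693) = 60.9 × (-0.9709) = -59.13 mV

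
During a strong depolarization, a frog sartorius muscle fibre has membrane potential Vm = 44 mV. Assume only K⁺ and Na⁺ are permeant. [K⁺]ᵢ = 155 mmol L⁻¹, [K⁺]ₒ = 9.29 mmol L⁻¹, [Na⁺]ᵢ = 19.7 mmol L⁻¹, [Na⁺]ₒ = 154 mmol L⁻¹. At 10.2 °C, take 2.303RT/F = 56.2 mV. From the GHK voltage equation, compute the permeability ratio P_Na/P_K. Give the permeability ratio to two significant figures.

Let α = P_Na/P_K. GHK: Vm = 56.2·log₁₀[(Kₒ + α·Naₒ)/(Kᵢ + α·Naᵢ)].
10^(Vm/56.2) = 10^(44.0/56.2) = 6.0662
So 6.0662·(Kᵢ + α·Naᵢ) = Kₒ + α·Naₒ → α = (6.0662·155.0 − 9.29) / (154.0 − 6.0662·19.7)
α = (940.3 − 9.29) / (154.0 − 119.5) = 931/34.5 = 26.99

27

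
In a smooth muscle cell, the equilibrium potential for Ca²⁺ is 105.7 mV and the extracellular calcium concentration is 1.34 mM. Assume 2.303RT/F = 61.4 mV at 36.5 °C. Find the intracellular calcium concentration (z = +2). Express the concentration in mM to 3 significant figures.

Nernst: E = (61.4/2) · log₁₀([out]/[in]), so log₁₀([out]/[in]) = 105.7 × 2 / 61.4 = 3.4430.
[out]/[in] = 10^(3.4430) = 2773.
[in] = 1.34 / 2773 = 0.0004832 mM.

0.000483 mM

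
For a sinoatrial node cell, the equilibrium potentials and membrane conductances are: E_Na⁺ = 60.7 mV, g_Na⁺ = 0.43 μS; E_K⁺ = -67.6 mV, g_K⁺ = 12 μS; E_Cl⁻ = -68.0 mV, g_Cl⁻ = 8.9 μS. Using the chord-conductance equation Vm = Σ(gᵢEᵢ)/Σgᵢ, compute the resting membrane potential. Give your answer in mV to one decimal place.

Σ gᵢEᵢ = 0.43·(60.7) + 12·(-67.6) + 8.9·(-68.0) = -1390.30
Σ gᵢ = 0.43 + 12 + 8.9 = 21.33
Vm = -1390.30 / 21.33 = -65.18 mV

-65.2 mV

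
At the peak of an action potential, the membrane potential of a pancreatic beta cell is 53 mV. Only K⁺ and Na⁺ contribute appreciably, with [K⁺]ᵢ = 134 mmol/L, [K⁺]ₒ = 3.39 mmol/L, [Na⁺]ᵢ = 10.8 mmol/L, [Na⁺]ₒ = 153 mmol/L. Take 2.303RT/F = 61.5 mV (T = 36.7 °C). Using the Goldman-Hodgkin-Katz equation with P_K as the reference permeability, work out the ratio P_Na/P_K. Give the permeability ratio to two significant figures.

13

Let α = P_Na/P_K. GHK: Vm = 61.5·log₁₀[(Kₒ + α·Naₒ)/(Kᵢ + α·Naᵢ)].
10^(Vm/61.5) = 10^(53.0/61.5) = 7.2743
So 7.2743·(Kᵢ + α·Naᵢ) = Kₒ + α·Naₒ → α = (7.2743·134.0 − 3.39) / (153.0 − 7.2743·10.8)
α = (974.8 − 3.39) / (153.0 − 78.56) = 971.4/74.44 = 13.05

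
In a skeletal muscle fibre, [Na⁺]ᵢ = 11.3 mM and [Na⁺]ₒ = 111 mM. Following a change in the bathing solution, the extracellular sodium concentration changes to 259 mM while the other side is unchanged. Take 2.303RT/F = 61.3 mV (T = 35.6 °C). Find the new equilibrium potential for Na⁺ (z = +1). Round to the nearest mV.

After the shift: [Na⁺]_out = 259, [Na⁺]_in = 11.3 mM.
E_new = (61.3/1)·log₁₀(259/11.3) = 61.30 · (1.3602) = 83.38 mV

83 mV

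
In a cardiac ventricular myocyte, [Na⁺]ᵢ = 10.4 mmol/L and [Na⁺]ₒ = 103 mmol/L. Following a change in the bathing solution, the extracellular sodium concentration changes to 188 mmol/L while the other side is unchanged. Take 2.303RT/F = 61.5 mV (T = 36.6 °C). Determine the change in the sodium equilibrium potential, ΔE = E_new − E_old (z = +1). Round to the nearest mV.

E_old = (61.5/1)·log₁₀(103/10.4) = 61.24 mV
E_new = (61.5/1)·log₁₀(188/10.4) = 77.31 mV
ΔE = 77.31 − (61.24) = 16.07 mV

16 mV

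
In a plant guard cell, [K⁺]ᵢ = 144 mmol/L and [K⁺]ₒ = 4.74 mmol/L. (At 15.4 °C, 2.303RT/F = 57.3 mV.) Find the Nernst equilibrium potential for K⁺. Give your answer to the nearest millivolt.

E = (57.3/z) · log₁₀([K⁺]_out/[K⁺]_in) with z = +1.
= (57.3/1) · log₁₀(4.74/144) = 57.30 · log₁₀(0.03292)
= 57.30 · (-1.4826) = -84.95 mV

-85 mV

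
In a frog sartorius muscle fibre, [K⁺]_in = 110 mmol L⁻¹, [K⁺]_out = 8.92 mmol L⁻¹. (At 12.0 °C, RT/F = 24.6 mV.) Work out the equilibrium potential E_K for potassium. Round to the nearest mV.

E = (24.6/z) · ln([K⁺]_out/[K⁺]_in) with z = +1.
= (24.6/1) · ln(8.92/110) = 24.60 · ln(0.08109)
= 24.60 · (-2.5122) = -61.80 mV

-62 mV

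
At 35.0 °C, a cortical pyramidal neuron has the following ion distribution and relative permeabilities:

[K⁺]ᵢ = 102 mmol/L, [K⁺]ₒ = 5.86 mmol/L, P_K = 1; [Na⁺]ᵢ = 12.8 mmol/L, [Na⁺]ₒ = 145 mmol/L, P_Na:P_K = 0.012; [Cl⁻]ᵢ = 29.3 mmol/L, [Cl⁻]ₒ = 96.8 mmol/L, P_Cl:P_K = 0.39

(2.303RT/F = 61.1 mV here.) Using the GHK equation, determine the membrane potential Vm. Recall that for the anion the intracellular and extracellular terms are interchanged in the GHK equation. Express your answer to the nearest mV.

Vm = 61.1 · log₁₀[(Σ P·[cation]ₒ + Σ P·[anion]ᵢ) / (Σ P·[cation]ᵢ + Σ P·[anion]ₒ)]
Numerator = 1×5.86 + 0.012×145 + 0.39×29.3 = 19.03
Denominator = 1×102 + 0.012×12.8 + 0.39×96.8 = 139.9
Vm = 61.1 · log₁₀(0.136) = 61.1 × (-0.8665) = -52.94 mV

-53 mV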